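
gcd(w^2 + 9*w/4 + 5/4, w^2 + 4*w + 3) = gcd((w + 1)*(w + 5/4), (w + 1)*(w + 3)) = w + 1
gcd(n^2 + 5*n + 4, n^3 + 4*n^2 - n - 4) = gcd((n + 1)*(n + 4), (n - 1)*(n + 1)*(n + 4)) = n^2 + 5*n + 4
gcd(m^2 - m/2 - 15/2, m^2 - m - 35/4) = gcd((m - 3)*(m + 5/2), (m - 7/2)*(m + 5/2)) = m + 5/2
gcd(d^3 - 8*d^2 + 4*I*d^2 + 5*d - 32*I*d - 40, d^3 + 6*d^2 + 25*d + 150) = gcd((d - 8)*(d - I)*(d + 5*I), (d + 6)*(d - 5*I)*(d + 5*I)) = d + 5*I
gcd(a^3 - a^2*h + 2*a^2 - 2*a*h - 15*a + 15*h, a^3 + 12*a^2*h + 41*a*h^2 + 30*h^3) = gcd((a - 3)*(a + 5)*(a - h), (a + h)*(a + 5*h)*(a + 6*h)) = 1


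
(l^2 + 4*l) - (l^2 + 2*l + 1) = 2*l - 1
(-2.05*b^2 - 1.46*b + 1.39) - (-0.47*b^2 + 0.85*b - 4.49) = -1.58*b^2 - 2.31*b + 5.88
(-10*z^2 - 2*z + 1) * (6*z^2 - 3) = -60*z^4 - 12*z^3 + 36*z^2 + 6*z - 3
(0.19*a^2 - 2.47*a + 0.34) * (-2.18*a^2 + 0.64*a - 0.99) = -0.4142*a^4 + 5.5062*a^3 - 2.5101*a^2 + 2.6629*a - 0.3366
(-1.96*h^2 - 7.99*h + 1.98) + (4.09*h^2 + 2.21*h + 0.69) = 2.13*h^2 - 5.78*h + 2.67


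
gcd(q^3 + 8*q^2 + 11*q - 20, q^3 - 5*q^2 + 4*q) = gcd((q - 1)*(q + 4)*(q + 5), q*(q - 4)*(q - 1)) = q - 1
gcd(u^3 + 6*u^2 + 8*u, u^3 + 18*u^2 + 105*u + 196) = u + 4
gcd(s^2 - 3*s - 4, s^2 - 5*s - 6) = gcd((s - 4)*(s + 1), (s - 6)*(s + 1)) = s + 1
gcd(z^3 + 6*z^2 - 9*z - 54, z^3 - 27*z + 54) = z^2 + 3*z - 18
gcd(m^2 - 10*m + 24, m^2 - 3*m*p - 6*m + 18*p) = m - 6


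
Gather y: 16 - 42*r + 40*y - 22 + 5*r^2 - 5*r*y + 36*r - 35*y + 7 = 5*r^2 - 6*r + y*(5 - 5*r) + 1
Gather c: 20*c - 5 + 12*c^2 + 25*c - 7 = 12*c^2 + 45*c - 12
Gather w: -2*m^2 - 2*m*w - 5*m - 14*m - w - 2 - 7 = -2*m^2 - 19*m + w*(-2*m - 1) - 9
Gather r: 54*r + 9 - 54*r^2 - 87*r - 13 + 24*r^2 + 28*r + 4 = -30*r^2 - 5*r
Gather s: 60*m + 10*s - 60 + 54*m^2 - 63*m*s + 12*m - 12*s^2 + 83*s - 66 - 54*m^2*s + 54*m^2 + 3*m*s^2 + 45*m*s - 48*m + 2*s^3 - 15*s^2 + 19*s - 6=108*m^2 + 24*m + 2*s^3 + s^2*(3*m - 27) + s*(-54*m^2 - 18*m + 112) - 132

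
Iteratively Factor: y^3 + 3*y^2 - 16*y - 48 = (y + 4)*(y^2 - y - 12) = (y + 3)*(y + 4)*(y - 4)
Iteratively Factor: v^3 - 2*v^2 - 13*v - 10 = (v - 5)*(v^2 + 3*v + 2) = (v - 5)*(v + 1)*(v + 2)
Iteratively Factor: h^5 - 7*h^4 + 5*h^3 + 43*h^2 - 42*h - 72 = (h - 4)*(h^4 - 3*h^3 - 7*h^2 + 15*h + 18) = (h - 4)*(h - 3)*(h^3 - 7*h - 6) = (h - 4)*(h - 3)*(h + 1)*(h^2 - h - 6) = (h - 4)*(h - 3)^2*(h + 1)*(h + 2)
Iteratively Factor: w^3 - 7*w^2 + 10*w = (w - 2)*(w^2 - 5*w) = w*(w - 2)*(w - 5)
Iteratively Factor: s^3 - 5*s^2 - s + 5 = (s - 5)*(s^2 - 1) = (s - 5)*(s + 1)*(s - 1)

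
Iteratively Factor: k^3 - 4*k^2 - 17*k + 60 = (k - 5)*(k^2 + k - 12) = (k - 5)*(k - 3)*(k + 4)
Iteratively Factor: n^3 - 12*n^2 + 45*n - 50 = (n - 5)*(n^2 - 7*n + 10) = (n - 5)^2*(n - 2)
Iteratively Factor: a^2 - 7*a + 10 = (a - 5)*(a - 2)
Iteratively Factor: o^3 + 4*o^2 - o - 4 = (o + 4)*(o^2 - 1) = (o - 1)*(o + 4)*(o + 1)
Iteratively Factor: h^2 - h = (h)*(h - 1)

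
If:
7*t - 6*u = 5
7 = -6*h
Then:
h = -7/6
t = 6*u/7 + 5/7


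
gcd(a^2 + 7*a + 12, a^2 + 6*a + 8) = a + 4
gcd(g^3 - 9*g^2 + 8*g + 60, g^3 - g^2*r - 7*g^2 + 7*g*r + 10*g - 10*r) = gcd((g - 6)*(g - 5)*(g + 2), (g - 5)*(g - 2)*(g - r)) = g - 5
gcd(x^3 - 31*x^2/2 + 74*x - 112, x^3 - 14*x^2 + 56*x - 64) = x^2 - 12*x + 32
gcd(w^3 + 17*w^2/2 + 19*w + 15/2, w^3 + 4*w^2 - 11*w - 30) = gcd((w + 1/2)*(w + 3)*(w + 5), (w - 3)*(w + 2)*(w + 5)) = w + 5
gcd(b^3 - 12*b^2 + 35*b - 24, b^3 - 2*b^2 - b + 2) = b - 1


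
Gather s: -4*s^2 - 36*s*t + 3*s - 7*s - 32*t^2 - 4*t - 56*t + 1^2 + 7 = -4*s^2 + s*(-36*t - 4) - 32*t^2 - 60*t + 8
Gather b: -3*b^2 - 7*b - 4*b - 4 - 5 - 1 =-3*b^2 - 11*b - 10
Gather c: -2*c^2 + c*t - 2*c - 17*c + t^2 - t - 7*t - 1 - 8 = -2*c^2 + c*(t - 19) + t^2 - 8*t - 9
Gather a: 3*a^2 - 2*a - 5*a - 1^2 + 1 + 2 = 3*a^2 - 7*a + 2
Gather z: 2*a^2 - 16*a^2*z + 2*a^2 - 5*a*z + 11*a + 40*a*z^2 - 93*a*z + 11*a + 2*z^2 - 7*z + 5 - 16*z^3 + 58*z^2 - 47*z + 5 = 4*a^2 + 22*a - 16*z^3 + z^2*(40*a + 60) + z*(-16*a^2 - 98*a - 54) + 10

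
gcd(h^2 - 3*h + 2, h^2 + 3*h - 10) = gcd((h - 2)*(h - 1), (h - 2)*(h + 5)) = h - 2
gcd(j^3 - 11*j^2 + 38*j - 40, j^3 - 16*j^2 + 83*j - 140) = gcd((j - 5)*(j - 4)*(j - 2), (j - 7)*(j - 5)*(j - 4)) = j^2 - 9*j + 20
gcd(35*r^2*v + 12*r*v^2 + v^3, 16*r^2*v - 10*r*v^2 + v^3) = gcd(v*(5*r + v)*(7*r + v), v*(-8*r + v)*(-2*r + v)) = v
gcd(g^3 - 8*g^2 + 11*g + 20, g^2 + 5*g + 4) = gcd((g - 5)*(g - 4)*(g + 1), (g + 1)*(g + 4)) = g + 1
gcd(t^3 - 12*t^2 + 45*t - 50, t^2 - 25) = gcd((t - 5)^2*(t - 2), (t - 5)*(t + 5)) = t - 5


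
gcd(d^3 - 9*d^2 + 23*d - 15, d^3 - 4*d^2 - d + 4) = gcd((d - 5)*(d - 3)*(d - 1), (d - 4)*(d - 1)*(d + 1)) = d - 1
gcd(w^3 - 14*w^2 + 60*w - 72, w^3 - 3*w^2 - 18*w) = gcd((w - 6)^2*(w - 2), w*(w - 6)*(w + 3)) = w - 6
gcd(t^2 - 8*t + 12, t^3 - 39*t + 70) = t - 2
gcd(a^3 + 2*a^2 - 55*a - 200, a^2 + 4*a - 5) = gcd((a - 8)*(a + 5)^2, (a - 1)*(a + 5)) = a + 5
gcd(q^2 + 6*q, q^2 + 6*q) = q^2 + 6*q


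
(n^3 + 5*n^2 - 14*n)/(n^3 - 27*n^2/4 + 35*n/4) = 4*(n^2 + 5*n - 14)/(4*n^2 - 27*n + 35)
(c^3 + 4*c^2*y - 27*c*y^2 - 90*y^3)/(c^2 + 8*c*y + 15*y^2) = (c^2 + c*y - 30*y^2)/(c + 5*y)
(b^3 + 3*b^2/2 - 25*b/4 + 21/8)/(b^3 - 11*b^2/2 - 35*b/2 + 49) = (b^2 - 2*b + 3/4)/(b^2 - 9*b + 14)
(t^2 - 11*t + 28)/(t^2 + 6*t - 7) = (t^2 - 11*t + 28)/(t^2 + 6*t - 7)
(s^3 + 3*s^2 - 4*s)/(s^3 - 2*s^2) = (s^2 + 3*s - 4)/(s*(s - 2))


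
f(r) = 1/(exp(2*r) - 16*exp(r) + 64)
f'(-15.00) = 0.00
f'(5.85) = -0.00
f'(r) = (-2*exp(2*r) + 16*exp(r))/(exp(2*r) - 16*exp(r) + 64)^2 = 2*(8 - exp(r))*exp(r)/(exp(2*r) - 16*exp(r) + 64)^2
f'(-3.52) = 0.00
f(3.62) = 0.00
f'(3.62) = -0.00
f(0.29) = 0.02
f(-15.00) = 0.02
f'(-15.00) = 0.00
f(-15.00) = 0.02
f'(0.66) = 0.02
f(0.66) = 0.03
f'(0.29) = 0.01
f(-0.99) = 0.02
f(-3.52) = 0.02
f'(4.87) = -0.00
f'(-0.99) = 0.00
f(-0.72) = 0.02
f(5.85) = 0.00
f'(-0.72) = 0.00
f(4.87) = 0.00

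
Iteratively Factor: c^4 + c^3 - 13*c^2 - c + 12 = (c - 3)*(c^3 + 4*c^2 - c - 4) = (c - 3)*(c + 4)*(c^2 - 1) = (c - 3)*(c - 1)*(c + 4)*(c + 1)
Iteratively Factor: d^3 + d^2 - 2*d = (d - 1)*(d^2 + 2*d) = d*(d - 1)*(d + 2)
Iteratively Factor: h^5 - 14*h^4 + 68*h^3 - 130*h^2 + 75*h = (h - 5)*(h^4 - 9*h^3 + 23*h^2 - 15*h) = (h - 5)*(h - 1)*(h^3 - 8*h^2 + 15*h) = (h - 5)^2*(h - 1)*(h^2 - 3*h) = (h - 5)^2*(h - 3)*(h - 1)*(h)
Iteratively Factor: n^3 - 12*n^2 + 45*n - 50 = (n - 5)*(n^2 - 7*n + 10) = (n - 5)*(n - 2)*(n - 5)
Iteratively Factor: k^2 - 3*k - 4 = (k + 1)*(k - 4)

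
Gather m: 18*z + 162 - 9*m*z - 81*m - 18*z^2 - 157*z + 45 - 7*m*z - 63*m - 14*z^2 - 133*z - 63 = m*(-16*z - 144) - 32*z^2 - 272*z + 144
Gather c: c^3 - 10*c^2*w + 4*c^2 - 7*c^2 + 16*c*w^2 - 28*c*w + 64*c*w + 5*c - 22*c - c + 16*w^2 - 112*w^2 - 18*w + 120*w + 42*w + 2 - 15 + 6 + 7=c^3 + c^2*(-10*w - 3) + c*(16*w^2 + 36*w - 18) - 96*w^2 + 144*w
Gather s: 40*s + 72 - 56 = 40*s + 16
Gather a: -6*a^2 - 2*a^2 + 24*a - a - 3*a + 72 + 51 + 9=-8*a^2 + 20*a + 132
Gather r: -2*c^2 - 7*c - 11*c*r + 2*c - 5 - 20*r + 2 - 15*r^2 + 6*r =-2*c^2 - 5*c - 15*r^2 + r*(-11*c - 14) - 3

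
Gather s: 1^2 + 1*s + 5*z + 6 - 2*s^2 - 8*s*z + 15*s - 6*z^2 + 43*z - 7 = -2*s^2 + s*(16 - 8*z) - 6*z^2 + 48*z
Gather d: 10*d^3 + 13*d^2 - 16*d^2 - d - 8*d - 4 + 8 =10*d^3 - 3*d^2 - 9*d + 4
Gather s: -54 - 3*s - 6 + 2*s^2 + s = 2*s^2 - 2*s - 60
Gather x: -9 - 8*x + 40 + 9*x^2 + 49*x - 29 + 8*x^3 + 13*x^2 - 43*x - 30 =8*x^3 + 22*x^2 - 2*x - 28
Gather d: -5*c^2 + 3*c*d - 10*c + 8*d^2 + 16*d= -5*c^2 - 10*c + 8*d^2 + d*(3*c + 16)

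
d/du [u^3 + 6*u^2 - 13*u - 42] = 3*u^2 + 12*u - 13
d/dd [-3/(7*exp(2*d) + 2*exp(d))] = 6*(7*exp(d) + 1)*exp(-d)/(7*exp(d) + 2)^2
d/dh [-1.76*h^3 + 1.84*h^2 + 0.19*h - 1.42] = -5.28*h^2 + 3.68*h + 0.19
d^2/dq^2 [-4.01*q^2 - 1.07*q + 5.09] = -8.02000000000000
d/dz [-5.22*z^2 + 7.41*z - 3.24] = 7.41 - 10.44*z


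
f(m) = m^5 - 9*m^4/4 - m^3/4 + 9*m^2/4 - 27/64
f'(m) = 5*m^4 - 9*m^3 - 3*m^2/4 + 9*m/2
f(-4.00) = -1548.42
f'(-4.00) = 1826.00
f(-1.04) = -1.56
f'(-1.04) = 10.48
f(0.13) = -0.39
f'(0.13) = 0.55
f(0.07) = -0.41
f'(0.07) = 0.31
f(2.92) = 61.25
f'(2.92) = 146.17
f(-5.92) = -9904.50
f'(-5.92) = 7955.60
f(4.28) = 702.39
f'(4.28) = 977.72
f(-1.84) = -38.13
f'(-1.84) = 102.56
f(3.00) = 73.83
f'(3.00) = 168.75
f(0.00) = -0.42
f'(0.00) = 0.00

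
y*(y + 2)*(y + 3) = y^3 + 5*y^2 + 6*y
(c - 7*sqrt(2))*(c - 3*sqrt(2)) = c^2 - 10*sqrt(2)*c + 42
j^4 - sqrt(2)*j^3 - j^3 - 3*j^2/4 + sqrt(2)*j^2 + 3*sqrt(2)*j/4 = j*(j - 3/2)*(j + 1/2)*(j - sqrt(2))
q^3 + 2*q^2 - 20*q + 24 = (q - 2)^2*(q + 6)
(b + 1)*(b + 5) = b^2 + 6*b + 5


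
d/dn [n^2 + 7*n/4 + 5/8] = 2*n + 7/4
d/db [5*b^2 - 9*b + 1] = 10*b - 9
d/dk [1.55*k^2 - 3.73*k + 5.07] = 3.1*k - 3.73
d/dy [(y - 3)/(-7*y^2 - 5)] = (-7*y^2 + 14*y*(y - 3) - 5)/(7*y^2 + 5)^2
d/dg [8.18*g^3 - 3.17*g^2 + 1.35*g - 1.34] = 24.54*g^2 - 6.34*g + 1.35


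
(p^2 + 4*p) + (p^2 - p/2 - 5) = 2*p^2 + 7*p/2 - 5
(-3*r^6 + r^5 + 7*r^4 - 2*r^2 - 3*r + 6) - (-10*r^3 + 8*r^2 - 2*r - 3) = -3*r^6 + r^5 + 7*r^4 + 10*r^3 - 10*r^2 - r + 9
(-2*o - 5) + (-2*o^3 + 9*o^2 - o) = -2*o^3 + 9*o^2 - 3*o - 5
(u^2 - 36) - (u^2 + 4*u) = -4*u - 36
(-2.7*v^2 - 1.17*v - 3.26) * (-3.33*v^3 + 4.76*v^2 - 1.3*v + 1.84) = 8.991*v^5 - 8.9559*v^4 + 8.7966*v^3 - 18.9646*v^2 + 2.0852*v - 5.9984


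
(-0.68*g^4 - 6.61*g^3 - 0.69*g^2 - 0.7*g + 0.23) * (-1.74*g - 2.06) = 1.1832*g^5 + 12.9022*g^4 + 14.8172*g^3 + 2.6394*g^2 + 1.0418*g - 0.4738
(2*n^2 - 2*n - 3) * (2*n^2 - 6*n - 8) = 4*n^4 - 16*n^3 - 10*n^2 + 34*n + 24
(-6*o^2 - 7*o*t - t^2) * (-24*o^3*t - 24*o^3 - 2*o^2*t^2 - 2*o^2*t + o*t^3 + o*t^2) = 144*o^5*t + 144*o^5 + 180*o^4*t^2 + 180*o^4*t + 32*o^3*t^3 + 32*o^3*t^2 - 5*o^2*t^4 - 5*o^2*t^3 - o*t^5 - o*t^4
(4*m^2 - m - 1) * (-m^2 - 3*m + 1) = -4*m^4 - 11*m^3 + 8*m^2 + 2*m - 1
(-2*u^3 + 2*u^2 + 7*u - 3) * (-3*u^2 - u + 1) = 6*u^5 - 4*u^4 - 25*u^3 + 4*u^2 + 10*u - 3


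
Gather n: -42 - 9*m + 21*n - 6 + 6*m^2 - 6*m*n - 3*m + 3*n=6*m^2 - 12*m + n*(24 - 6*m) - 48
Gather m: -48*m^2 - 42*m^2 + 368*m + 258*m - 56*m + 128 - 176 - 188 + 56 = -90*m^2 + 570*m - 180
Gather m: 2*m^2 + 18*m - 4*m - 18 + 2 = 2*m^2 + 14*m - 16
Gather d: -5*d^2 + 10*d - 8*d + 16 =-5*d^2 + 2*d + 16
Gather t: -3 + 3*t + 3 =3*t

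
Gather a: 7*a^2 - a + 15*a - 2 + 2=7*a^2 + 14*a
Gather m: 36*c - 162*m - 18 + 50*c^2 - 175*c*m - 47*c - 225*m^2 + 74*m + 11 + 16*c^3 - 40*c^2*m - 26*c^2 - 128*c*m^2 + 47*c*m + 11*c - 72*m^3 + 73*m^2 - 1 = 16*c^3 + 24*c^2 - 72*m^3 + m^2*(-128*c - 152) + m*(-40*c^2 - 128*c - 88) - 8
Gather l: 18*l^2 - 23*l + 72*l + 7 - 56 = 18*l^2 + 49*l - 49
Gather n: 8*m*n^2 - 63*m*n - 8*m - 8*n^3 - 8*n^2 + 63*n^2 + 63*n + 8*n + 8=-8*m - 8*n^3 + n^2*(8*m + 55) + n*(71 - 63*m) + 8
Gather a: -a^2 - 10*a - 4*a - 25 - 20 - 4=-a^2 - 14*a - 49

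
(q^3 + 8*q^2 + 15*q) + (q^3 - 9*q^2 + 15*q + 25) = 2*q^3 - q^2 + 30*q + 25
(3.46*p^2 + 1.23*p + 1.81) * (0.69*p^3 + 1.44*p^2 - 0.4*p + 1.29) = 2.3874*p^5 + 5.8311*p^4 + 1.6361*p^3 + 6.5778*p^2 + 0.8627*p + 2.3349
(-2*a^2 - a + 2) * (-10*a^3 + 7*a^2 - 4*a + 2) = 20*a^5 - 4*a^4 - 19*a^3 + 14*a^2 - 10*a + 4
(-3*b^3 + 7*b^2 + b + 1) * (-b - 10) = 3*b^4 + 23*b^3 - 71*b^2 - 11*b - 10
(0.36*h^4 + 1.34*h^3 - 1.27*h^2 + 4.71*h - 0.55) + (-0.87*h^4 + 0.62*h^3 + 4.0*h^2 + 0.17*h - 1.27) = -0.51*h^4 + 1.96*h^3 + 2.73*h^2 + 4.88*h - 1.82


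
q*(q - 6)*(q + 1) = q^3 - 5*q^2 - 6*q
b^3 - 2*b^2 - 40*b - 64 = (b - 8)*(b + 2)*(b + 4)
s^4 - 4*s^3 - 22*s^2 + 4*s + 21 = (s - 7)*(s - 1)*(s + 1)*(s + 3)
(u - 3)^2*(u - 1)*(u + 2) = u^4 - 5*u^3 + u^2 + 21*u - 18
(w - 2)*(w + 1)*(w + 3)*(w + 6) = w^4 + 8*w^3 + 7*w^2 - 36*w - 36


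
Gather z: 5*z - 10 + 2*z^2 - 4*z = 2*z^2 + z - 10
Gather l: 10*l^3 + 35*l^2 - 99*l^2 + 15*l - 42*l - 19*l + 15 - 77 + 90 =10*l^3 - 64*l^2 - 46*l + 28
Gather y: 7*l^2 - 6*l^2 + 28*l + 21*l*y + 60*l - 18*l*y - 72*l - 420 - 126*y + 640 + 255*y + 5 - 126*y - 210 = l^2 + 16*l + y*(3*l + 3) + 15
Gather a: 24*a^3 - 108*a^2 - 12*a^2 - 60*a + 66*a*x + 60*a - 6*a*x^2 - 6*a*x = 24*a^3 - 120*a^2 + a*(-6*x^2 + 60*x)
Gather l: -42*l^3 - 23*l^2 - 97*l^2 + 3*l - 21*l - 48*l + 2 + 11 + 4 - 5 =-42*l^3 - 120*l^2 - 66*l + 12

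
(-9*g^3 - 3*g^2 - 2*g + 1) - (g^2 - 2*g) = -9*g^3 - 4*g^2 + 1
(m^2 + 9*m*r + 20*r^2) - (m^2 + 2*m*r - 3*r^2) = 7*m*r + 23*r^2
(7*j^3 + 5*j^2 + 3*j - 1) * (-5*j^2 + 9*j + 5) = -35*j^5 + 38*j^4 + 65*j^3 + 57*j^2 + 6*j - 5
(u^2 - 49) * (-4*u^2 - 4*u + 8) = -4*u^4 - 4*u^3 + 204*u^2 + 196*u - 392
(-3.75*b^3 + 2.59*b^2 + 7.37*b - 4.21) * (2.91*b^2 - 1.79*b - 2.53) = -10.9125*b^5 + 14.2494*b^4 + 26.2981*b^3 - 31.9961*b^2 - 11.1102*b + 10.6513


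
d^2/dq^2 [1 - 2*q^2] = -4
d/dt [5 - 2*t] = -2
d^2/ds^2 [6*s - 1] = 0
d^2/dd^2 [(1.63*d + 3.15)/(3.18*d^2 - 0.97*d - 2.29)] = ((-31.1004*d - 16.8718)*(-3.18*d^2 + 0.97*d + 2.29) - (1.63*d + 3.15)*(6.36*d - 0.97)*(12.72*d - 1.94))/(-3.18*d^2 + 0.97*d + 2.29)^3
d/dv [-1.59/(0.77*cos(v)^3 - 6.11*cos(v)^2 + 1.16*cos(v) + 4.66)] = (-3.6729*cos(v)^2 + 19.4298*cos(v) - 1.8444)*sin(v)/(0.77*cos(v)^3 - 6.11*cos(v)^2 + 1.16*cos(v) + 4.66)^2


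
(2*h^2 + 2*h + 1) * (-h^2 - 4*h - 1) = -2*h^4 - 10*h^3 - 11*h^2 - 6*h - 1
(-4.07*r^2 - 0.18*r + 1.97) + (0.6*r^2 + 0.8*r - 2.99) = -3.47*r^2 + 0.62*r - 1.02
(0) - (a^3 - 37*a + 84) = -a^3 + 37*a - 84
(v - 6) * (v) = v^2 - 6*v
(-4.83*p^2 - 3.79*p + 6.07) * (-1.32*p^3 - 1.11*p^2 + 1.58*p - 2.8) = 6.3756*p^5 + 10.3641*p^4 - 11.4369*p^3 + 0.798099999999998*p^2 + 20.2026*p - 16.996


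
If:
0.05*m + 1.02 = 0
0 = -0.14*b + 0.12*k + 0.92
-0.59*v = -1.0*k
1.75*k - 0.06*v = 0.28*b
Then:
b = 7.69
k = 1.31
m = -20.40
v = 2.21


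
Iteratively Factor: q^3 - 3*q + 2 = (q + 2)*(q^2 - 2*q + 1) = (q - 1)*(q + 2)*(q - 1)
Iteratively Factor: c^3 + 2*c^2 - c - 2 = (c + 2)*(c^2 - 1) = (c + 1)*(c + 2)*(c - 1)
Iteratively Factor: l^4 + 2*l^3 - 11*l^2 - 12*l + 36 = (l + 3)*(l^3 - l^2 - 8*l + 12) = (l + 3)^2*(l^2 - 4*l + 4) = (l - 2)*(l + 3)^2*(l - 2)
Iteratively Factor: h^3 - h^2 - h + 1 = (h - 1)*(h^2 - 1) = (h - 1)^2*(h + 1)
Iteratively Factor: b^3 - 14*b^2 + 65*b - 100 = (b - 5)*(b^2 - 9*b + 20) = (b - 5)*(b - 4)*(b - 5)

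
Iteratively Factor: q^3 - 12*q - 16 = (q + 2)*(q^2 - 2*q - 8) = (q - 4)*(q + 2)*(q + 2)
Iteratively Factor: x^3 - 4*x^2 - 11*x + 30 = (x + 3)*(x^2 - 7*x + 10) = (x - 5)*(x + 3)*(x - 2)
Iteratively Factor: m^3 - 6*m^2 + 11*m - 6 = (m - 2)*(m^2 - 4*m + 3) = (m - 3)*(m - 2)*(m - 1)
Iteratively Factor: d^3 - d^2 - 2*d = (d - 2)*(d^2 + d) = (d - 2)*(d + 1)*(d)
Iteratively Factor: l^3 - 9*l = (l)*(l^2 - 9) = l*(l - 3)*(l + 3)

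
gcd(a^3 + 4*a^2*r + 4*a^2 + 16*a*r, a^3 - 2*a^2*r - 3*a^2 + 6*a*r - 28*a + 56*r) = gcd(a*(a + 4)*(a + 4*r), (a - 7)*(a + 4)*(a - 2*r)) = a + 4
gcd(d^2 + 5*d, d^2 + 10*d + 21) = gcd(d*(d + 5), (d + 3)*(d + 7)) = 1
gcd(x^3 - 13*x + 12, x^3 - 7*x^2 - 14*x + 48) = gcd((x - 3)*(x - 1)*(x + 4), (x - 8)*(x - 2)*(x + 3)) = 1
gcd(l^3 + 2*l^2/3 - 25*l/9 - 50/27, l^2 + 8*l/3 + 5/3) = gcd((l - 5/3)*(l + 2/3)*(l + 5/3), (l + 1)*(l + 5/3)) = l + 5/3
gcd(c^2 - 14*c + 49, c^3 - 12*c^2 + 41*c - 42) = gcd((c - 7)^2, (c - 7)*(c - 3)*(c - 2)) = c - 7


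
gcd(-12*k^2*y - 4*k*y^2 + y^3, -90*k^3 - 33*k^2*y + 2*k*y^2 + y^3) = -6*k + y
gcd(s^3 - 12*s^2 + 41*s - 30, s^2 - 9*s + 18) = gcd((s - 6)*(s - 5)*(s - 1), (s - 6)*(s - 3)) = s - 6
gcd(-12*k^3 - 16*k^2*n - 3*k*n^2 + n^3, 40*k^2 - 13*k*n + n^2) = 1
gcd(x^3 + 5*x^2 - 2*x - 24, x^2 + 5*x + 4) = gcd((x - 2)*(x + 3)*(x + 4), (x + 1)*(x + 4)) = x + 4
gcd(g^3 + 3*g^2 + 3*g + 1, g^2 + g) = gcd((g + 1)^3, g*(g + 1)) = g + 1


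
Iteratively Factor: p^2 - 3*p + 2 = (p - 1)*(p - 2)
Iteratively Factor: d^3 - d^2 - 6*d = (d - 3)*(d^2 + 2*d) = (d - 3)*(d + 2)*(d)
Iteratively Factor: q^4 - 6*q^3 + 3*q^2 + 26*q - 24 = (q + 2)*(q^3 - 8*q^2 + 19*q - 12) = (q - 4)*(q + 2)*(q^2 - 4*q + 3) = (q - 4)*(q - 1)*(q + 2)*(q - 3)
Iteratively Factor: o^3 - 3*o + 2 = (o + 2)*(o^2 - 2*o + 1) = (o - 1)*(o + 2)*(o - 1)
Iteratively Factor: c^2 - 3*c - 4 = (c - 4)*(c + 1)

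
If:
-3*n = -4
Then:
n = 4/3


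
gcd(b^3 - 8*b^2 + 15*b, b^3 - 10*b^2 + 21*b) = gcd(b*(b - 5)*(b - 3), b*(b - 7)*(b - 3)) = b^2 - 3*b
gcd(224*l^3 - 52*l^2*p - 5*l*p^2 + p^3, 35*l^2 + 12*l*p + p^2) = 7*l + p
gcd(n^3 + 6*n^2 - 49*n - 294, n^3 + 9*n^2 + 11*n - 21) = n + 7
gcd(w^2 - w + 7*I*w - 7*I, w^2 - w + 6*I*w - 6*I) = w - 1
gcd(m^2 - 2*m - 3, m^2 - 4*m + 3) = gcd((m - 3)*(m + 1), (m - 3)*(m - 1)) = m - 3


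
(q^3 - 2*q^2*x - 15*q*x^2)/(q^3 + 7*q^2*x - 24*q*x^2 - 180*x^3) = q*(q + 3*x)/(q^2 + 12*q*x + 36*x^2)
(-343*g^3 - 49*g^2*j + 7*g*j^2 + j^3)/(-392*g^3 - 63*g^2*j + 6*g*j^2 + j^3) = (7*g - j)/(8*g - j)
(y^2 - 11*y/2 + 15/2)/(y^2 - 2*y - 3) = (y - 5/2)/(y + 1)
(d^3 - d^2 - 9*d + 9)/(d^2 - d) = d - 9/d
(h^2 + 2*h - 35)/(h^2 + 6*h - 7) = (h - 5)/(h - 1)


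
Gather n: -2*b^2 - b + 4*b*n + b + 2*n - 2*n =-2*b^2 + 4*b*n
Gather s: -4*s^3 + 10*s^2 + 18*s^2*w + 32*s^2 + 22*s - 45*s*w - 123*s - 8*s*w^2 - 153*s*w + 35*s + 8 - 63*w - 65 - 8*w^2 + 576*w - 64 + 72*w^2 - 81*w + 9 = -4*s^3 + s^2*(18*w + 42) + s*(-8*w^2 - 198*w - 66) + 64*w^2 + 432*w - 112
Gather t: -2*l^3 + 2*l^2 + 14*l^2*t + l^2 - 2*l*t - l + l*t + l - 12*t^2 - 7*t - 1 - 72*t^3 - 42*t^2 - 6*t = -2*l^3 + 3*l^2 - 72*t^3 - 54*t^2 + t*(14*l^2 - l - 13) - 1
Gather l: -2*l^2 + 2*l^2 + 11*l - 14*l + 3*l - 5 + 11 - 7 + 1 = 0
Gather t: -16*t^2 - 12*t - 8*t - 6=-16*t^2 - 20*t - 6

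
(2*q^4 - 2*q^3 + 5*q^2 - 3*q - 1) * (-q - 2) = -2*q^5 - 2*q^4 - q^3 - 7*q^2 + 7*q + 2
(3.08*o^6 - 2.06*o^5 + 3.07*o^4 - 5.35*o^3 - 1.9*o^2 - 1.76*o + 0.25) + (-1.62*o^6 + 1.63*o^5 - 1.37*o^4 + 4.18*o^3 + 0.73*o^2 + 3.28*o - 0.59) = 1.46*o^6 - 0.43*o^5 + 1.7*o^4 - 1.17*o^3 - 1.17*o^2 + 1.52*o - 0.34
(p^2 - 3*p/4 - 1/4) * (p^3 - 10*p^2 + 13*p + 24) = p^5 - 43*p^4/4 + 81*p^3/4 + 67*p^2/4 - 85*p/4 - 6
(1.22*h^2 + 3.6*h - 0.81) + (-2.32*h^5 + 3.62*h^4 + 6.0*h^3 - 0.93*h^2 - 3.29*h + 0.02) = -2.32*h^5 + 3.62*h^4 + 6.0*h^3 + 0.29*h^2 + 0.31*h - 0.79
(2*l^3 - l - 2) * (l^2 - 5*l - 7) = 2*l^5 - 10*l^4 - 15*l^3 + 3*l^2 + 17*l + 14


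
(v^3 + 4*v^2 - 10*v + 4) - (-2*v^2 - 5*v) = v^3 + 6*v^2 - 5*v + 4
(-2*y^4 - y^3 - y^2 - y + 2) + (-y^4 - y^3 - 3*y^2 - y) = -3*y^4 - 2*y^3 - 4*y^2 - 2*y + 2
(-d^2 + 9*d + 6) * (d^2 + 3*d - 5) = -d^4 + 6*d^3 + 38*d^2 - 27*d - 30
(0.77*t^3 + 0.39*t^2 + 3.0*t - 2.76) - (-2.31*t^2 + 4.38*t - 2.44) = 0.77*t^3 + 2.7*t^2 - 1.38*t - 0.32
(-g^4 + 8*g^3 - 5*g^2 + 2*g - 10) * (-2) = 2*g^4 - 16*g^3 + 10*g^2 - 4*g + 20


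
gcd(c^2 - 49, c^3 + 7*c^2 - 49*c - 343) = c^2 - 49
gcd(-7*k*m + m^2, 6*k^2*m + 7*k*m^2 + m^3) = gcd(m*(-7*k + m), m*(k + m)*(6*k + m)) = m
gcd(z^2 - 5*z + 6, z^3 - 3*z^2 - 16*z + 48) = z - 3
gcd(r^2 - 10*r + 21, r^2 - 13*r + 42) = r - 7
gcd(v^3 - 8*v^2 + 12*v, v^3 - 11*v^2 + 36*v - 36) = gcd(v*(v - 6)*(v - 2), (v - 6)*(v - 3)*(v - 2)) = v^2 - 8*v + 12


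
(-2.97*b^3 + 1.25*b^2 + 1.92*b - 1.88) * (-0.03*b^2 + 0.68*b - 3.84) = 0.0891*b^5 - 2.0571*b^4 + 12.1972*b^3 - 3.438*b^2 - 8.6512*b + 7.2192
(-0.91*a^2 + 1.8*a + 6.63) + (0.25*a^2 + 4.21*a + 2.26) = -0.66*a^2 + 6.01*a + 8.89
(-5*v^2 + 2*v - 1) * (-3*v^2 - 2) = 15*v^4 - 6*v^3 + 13*v^2 - 4*v + 2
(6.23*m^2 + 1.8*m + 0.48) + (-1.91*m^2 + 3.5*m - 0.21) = 4.32*m^2 + 5.3*m + 0.27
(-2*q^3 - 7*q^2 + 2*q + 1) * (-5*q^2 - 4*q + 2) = 10*q^5 + 43*q^4 + 14*q^3 - 27*q^2 + 2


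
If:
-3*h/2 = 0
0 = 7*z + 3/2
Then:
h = 0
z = -3/14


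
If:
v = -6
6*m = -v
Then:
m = 1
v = -6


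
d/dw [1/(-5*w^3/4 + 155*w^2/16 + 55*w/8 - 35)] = 32*(6*w^2 - 31*w - 11)/(5*(4*w^3 - 31*w^2 - 22*w + 112)^2)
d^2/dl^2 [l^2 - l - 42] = 2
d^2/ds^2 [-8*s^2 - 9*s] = -16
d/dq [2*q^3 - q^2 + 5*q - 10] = 6*q^2 - 2*q + 5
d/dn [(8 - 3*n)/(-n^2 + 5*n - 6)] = (-3*n^2 + 16*n - 22)/(n^4 - 10*n^3 + 37*n^2 - 60*n + 36)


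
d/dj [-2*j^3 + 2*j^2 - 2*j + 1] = -6*j^2 + 4*j - 2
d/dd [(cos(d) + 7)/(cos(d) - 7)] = 14*sin(d)/(cos(d) - 7)^2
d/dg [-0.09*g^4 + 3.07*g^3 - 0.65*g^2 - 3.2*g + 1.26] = -0.36*g^3 + 9.21*g^2 - 1.3*g - 3.2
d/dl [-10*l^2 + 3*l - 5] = 3 - 20*l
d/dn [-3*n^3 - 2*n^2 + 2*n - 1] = -9*n^2 - 4*n + 2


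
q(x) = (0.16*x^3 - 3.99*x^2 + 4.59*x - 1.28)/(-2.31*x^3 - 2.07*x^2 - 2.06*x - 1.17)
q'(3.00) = -0.02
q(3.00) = 0.22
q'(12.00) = -0.01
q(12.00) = 0.06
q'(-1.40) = -5.67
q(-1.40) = -4.00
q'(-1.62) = -3.40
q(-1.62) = -3.03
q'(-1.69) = -2.95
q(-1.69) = -2.81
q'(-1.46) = -4.86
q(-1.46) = -3.68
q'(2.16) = 0.03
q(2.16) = 0.22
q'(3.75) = -0.03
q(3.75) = 0.20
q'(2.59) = -0.00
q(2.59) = 0.22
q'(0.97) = 0.27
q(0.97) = 0.06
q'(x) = (0.48*x^2 - 7.98*x + 4.59)/(-2.31*x^3 - 2.07*x^2 - 2.06*x - 1.17) + (6.93*x^2 + 4.14*x + 2.06)*(0.16*x^3 - 3.99*x^2 + 4.59*x - 1.28)/(-2.31*x^3 - 2.07*x^2 - 2.06*x - 1.17)^2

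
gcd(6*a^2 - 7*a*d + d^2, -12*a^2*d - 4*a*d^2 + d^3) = 6*a - d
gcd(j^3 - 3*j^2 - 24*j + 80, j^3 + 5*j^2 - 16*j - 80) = j^2 + j - 20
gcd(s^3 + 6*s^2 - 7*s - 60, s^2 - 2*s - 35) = s + 5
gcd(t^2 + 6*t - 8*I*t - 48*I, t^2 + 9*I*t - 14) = 1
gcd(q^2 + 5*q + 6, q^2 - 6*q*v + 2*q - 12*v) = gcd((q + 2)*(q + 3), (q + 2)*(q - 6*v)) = q + 2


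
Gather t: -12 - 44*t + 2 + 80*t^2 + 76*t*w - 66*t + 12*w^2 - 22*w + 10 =80*t^2 + t*(76*w - 110) + 12*w^2 - 22*w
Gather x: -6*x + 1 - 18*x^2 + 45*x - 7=-18*x^2 + 39*x - 6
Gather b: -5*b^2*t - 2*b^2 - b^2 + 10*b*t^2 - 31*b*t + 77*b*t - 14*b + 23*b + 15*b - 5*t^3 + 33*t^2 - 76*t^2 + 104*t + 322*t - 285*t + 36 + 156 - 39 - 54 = b^2*(-5*t - 3) + b*(10*t^2 + 46*t + 24) - 5*t^3 - 43*t^2 + 141*t + 99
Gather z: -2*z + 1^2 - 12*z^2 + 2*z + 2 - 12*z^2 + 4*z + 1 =-24*z^2 + 4*z + 4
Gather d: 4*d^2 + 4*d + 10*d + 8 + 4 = 4*d^2 + 14*d + 12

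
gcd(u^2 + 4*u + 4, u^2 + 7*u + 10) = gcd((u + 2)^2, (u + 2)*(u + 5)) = u + 2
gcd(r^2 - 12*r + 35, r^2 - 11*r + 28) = r - 7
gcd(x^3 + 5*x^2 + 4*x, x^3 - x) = x^2 + x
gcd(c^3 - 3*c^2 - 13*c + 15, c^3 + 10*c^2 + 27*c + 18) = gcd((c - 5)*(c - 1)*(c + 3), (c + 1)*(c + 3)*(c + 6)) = c + 3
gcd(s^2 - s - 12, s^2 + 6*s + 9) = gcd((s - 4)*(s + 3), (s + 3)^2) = s + 3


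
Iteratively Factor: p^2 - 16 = (p + 4)*(p - 4)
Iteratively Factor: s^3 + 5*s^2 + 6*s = (s + 2)*(s^2 + 3*s) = (s + 2)*(s + 3)*(s)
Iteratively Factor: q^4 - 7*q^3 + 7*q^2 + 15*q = (q)*(q^3 - 7*q^2 + 7*q + 15) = q*(q - 5)*(q^2 - 2*q - 3) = q*(q - 5)*(q - 3)*(q + 1)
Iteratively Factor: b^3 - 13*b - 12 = (b - 4)*(b^2 + 4*b + 3) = (b - 4)*(b + 1)*(b + 3)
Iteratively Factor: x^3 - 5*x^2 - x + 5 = (x - 5)*(x^2 - 1) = (x - 5)*(x + 1)*(x - 1)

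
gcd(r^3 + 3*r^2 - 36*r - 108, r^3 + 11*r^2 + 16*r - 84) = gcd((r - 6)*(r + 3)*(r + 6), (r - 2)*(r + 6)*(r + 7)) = r + 6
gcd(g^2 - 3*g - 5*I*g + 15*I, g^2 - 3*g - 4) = 1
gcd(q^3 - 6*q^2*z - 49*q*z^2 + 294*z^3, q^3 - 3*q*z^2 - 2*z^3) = 1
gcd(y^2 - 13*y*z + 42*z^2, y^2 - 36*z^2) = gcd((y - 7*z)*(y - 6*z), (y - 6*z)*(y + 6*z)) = y - 6*z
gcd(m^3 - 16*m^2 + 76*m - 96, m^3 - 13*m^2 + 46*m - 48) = m^2 - 10*m + 16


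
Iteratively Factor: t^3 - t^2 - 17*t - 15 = (t + 1)*(t^2 - 2*t - 15) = (t - 5)*(t + 1)*(t + 3)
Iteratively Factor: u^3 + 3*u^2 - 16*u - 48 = (u + 4)*(u^2 - u - 12) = (u + 3)*(u + 4)*(u - 4)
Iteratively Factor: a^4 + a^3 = (a)*(a^3 + a^2) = a^2*(a^2 + a) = a^2*(a + 1)*(a)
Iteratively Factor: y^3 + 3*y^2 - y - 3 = (y - 1)*(y^2 + 4*y + 3) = (y - 1)*(y + 3)*(y + 1)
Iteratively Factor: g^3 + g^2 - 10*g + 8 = (g - 1)*(g^2 + 2*g - 8) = (g - 1)*(g + 4)*(g - 2)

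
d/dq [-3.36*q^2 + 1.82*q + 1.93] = 1.82 - 6.72*q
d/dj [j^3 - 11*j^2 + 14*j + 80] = 3*j^2 - 22*j + 14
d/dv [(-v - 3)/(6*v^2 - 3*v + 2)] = (6*v^2 + 36*v - 11)/(36*v^4 - 36*v^3 + 33*v^2 - 12*v + 4)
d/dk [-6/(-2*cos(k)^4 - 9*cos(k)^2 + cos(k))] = 6*(8*cos(k)^3 + 18*cos(k) - 1)*sin(k)/((2*cos(k)^3 + 9*cos(k) - 1)^2*cos(k)^2)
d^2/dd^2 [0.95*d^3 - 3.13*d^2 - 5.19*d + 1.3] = 5.7*d - 6.26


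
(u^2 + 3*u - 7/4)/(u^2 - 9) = (u^2 + 3*u - 7/4)/(u^2 - 9)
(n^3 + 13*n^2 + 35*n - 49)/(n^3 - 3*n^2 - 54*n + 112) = (n^2 + 6*n - 7)/(n^2 - 10*n + 16)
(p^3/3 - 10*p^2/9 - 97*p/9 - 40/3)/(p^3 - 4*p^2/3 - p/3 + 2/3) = (3*p^3 - 10*p^2 - 97*p - 120)/(3*(3*p^3 - 4*p^2 - p + 2))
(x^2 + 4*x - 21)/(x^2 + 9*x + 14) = (x - 3)/(x + 2)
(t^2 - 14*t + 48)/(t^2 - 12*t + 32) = (t - 6)/(t - 4)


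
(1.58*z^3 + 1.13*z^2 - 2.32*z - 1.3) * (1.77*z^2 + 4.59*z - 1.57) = 2.7966*z^5 + 9.2523*z^4 - 1.4003*z^3 - 14.7239*z^2 - 2.3246*z + 2.041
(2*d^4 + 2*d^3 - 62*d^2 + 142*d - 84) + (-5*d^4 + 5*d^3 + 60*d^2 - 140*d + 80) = -3*d^4 + 7*d^3 - 2*d^2 + 2*d - 4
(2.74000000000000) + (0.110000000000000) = 2.85000000000000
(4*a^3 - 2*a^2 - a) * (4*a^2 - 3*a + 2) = 16*a^5 - 20*a^4 + 10*a^3 - a^2 - 2*a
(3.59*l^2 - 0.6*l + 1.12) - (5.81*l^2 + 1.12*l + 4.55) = -2.22*l^2 - 1.72*l - 3.43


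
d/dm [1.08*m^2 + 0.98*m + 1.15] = 2.16*m + 0.98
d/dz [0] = 0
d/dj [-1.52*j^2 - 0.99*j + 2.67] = -3.04*j - 0.99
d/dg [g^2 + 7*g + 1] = 2*g + 7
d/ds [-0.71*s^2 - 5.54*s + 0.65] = -1.42*s - 5.54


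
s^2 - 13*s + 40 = (s - 8)*(s - 5)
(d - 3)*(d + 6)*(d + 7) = d^3 + 10*d^2 + 3*d - 126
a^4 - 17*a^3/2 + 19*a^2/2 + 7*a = a*(a - 7)*(a - 2)*(a + 1/2)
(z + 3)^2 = z^2 + 6*z + 9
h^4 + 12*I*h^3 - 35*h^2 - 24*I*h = h*(h + I)*(h + 3*I)*(h + 8*I)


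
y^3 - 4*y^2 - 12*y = y*(y - 6)*(y + 2)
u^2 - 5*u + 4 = (u - 4)*(u - 1)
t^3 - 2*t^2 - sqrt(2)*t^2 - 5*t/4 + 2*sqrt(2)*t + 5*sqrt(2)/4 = (t - 5/2)*(t + 1/2)*(t - sqrt(2))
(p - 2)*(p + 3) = p^2 + p - 6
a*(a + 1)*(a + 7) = a^3 + 8*a^2 + 7*a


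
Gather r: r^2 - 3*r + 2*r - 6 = r^2 - r - 6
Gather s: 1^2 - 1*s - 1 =-s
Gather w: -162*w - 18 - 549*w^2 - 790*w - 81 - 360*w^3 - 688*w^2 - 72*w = -360*w^3 - 1237*w^2 - 1024*w - 99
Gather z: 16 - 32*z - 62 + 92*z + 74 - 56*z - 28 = 4*z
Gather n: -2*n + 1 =1 - 2*n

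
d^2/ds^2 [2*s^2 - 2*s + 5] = 4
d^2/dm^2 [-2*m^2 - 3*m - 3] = -4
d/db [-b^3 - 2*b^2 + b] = -3*b^2 - 4*b + 1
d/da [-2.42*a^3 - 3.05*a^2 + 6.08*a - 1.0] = -7.26*a^2 - 6.1*a + 6.08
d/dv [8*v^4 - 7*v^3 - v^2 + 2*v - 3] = 32*v^3 - 21*v^2 - 2*v + 2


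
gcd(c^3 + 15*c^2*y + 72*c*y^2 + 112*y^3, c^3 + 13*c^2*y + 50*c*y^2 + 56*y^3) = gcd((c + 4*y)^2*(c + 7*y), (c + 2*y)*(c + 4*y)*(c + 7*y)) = c^2 + 11*c*y + 28*y^2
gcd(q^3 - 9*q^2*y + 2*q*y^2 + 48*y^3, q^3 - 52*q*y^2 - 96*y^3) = -q^2 + 6*q*y + 16*y^2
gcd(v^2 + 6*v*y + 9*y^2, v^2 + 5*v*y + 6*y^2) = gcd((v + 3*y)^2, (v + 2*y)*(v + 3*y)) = v + 3*y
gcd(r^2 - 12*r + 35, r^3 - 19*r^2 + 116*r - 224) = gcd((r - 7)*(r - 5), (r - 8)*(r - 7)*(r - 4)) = r - 7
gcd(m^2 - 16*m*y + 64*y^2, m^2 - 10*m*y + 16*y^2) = -m + 8*y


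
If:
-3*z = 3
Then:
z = -1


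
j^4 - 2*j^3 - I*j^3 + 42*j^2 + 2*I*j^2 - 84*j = j*(j - 2)*(j - 7*I)*(j + 6*I)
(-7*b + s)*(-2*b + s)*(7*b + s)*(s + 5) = 98*b^3*s + 490*b^3 - 49*b^2*s^2 - 245*b^2*s - 2*b*s^3 - 10*b*s^2 + s^4 + 5*s^3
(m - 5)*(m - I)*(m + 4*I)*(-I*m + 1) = -I*m^4 + 4*m^3 + 5*I*m^3 - 20*m^2 - I*m^2 + 4*m + 5*I*m - 20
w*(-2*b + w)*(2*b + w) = -4*b^2*w + w^3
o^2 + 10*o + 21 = (o + 3)*(o + 7)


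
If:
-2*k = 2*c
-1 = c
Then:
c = -1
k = 1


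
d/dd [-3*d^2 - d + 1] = -6*d - 1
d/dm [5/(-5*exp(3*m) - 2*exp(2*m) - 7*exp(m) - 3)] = (75*exp(2*m) + 20*exp(m) + 35)*exp(m)/(5*exp(3*m) + 2*exp(2*m) + 7*exp(m) + 3)^2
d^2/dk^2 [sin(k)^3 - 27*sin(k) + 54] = -9*sin(k)^3 + 33*sin(k)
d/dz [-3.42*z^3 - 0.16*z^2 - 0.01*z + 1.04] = -10.26*z^2 - 0.32*z - 0.01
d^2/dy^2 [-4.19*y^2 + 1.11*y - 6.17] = -8.38000000000000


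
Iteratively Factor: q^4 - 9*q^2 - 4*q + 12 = (q + 2)*(q^3 - 2*q^2 - 5*q + 6) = (q - 1)*(q + 2)*(q^2 - q - 6) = (q - 1)*(q + 2)^2*(q - 3)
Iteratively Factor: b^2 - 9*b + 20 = (b - 4)*(b - 5)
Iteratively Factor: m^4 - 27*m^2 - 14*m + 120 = (m - 2)*(m^3 + 2*m^2 - 23*m - 60) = (m - 2)*(m + 4)*(m^2 - 2*m - 15) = (m - 5)*(m - 2)*(m + 4)*(m + 3)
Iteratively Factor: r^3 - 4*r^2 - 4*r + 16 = (r - 4)*(r^2 - 4) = (r - 4)*(r + 2)*(r - 2)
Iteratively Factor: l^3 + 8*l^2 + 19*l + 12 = (l + 4)*(l^2 + 4*l + 3) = (l + 1)*(l + 4)*(l + 3)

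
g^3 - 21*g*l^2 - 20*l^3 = (g - 5*l)*(g + l)*(g + 4*l)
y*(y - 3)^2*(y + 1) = y^4 - 5*y^3 + 3*y^2 + 9*y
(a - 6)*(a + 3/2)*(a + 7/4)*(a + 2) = a^4 - 3*a^3/4 - 179*a^2/8 - 99*a/2 - 63/2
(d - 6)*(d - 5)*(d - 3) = d^3 - 14*d^2 + 63*d - 90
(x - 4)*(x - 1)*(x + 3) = x^3 - 2*x^2 - 11*x + 12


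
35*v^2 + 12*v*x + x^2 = (5*v + x)*(7*v + x)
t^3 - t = t*(t - 1)*(t + 1)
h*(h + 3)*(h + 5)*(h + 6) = h^4 + 14*h^3 + 63*h^2 + 90*h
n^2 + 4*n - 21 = (n - 3)*(n + 7)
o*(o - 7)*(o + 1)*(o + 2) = o^4 - 4*o^3 - 19*o^2 - 14*o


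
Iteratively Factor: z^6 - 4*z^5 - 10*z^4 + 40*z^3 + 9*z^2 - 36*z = (z - 1)*(z^5 - 3*z^4 - 13*z^3 + 27*z^2 + 36*z) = (z - 1)*(z + 1)*(z^4 - 4*z^3 - 9*z^2 + 36*z) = z*(z - 1)*(z + 1)*(z^3 - 4*z^2 - 9*z + 36) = z*(z - 3)*(z - 1)*(z + 1)*(z^2 - z - 12) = z*(z - 4)*(z - 3)*(z - 1)*(z + 1)*(z + 3)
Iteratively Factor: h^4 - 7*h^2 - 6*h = (h - 3)*(h^3 + 3*h^2 + 2*h) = (h - 3)*(h + 1)*(h^2 + 2*h) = h*(h - 3)*(h + 1)*(h + 2)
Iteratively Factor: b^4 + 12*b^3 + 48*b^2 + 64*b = (b + 4)*(b^3 + 8*b^2 + 16*b) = (b + 4)^2*(b^2 + 4*b) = b*(b + 4)^2*(b + 4)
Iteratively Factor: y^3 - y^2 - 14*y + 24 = (y + 4)*(y^2 - 5*y + 6) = (y - 3)*(y + 4)*(y - 2)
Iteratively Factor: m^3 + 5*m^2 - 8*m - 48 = (m + 4)*(m^2 + m - 12) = (m - 3)*(m + 4)*(m + 4)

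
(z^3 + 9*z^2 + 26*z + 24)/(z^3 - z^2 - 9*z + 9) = (z^2 + 6*z + 8)/(z^2 - 4*z + 3)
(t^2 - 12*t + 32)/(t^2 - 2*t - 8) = (t - 8)/(t + 2)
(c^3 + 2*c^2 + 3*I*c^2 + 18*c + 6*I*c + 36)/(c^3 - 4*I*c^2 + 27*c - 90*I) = (c^2 + c*(2 + 6*I) + 12*I)/(c^2 - I*c + 30)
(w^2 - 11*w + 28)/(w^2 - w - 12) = (w - 7)/(w + 3)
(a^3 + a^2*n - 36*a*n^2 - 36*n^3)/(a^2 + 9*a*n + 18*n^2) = (a^2 - 5*a*n - 6*n^2)/(a + 3*n)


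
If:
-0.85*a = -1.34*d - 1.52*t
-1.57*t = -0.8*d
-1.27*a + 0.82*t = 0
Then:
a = 0.00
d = 0.00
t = 0.00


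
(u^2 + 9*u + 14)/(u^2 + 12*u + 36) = (u^2 + 9*u + 14)/(u^2 + 12*u + 36)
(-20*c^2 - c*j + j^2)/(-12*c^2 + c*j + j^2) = (5*c - j)/(3*c - j)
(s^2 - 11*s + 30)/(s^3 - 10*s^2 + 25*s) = (s - 6)/(s*(s - 5))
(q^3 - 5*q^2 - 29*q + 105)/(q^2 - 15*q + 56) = (q^2 + 2*q - 15)/(q - 8)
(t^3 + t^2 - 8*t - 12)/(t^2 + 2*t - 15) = (t^2 + 4*t + 4)/(t + 5)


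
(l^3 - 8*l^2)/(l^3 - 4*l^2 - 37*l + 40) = l^2/(l^2 + 4*l - 5)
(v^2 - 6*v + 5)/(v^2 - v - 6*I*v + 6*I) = (v - 5)/(v - 6*I)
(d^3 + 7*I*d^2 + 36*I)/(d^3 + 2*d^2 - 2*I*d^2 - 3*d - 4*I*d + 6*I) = (d^2 + 9*I*d - 18)/(d^2 + 2*d - 3)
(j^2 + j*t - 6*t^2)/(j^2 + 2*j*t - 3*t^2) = (-j + 2*t)/(-j + t)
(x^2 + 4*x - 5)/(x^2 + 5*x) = (x - 1)/x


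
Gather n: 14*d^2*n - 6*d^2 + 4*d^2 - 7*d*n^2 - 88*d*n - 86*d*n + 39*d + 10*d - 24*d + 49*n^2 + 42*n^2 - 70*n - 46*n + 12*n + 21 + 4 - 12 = -2*d^2 + 25*d + n^2*(91 - 7*d) + n*(14*d^2 - 174*d - 104) + 13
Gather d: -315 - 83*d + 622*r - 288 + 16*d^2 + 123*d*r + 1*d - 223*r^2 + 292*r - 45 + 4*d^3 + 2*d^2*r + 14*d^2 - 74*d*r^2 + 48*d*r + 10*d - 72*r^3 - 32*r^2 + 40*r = 4*d^3 + d^2*(2*r + 30) + d*(-74*r^2 + 171*r - 72) - 72*r^3 - 255*r^2 + 954*r - 648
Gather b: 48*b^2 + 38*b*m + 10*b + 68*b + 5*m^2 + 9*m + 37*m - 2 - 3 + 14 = 48*b^2 + b*(38*m + 78) + 5*m^2 + 46*m + 9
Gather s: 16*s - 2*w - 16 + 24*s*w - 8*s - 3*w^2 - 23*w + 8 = s*(24*w + 8) - 3*w^2 - 25*w - 8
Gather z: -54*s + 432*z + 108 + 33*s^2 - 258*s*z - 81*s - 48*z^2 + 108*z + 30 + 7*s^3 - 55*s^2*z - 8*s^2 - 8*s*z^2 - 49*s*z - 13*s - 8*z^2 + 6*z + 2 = 7*s^3 + 25*s^2 - 148*s + z^2*(-8*s - 56) + z*(-55*s^2 - 307*s + 546) + 140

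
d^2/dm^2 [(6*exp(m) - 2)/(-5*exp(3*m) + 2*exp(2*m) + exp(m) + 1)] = (-600*exp(6*m) + 630*exp(5*m) - 364*exp(4*m) - 366*exp(3*m) + 174*exp(2*m) - 8*exp(m) - 8)*exp(m)/(125*exp(9*m) - 150*exp(8*m) - 15*exp(7*m) - 23*exp(6*m) + 63*exp(5*m) + 12*exp(4*m) + 2*exp(3*m) - 9*exp(2*m) - 3*exp(m) - 1)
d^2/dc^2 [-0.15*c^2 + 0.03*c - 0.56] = -0.300000000000000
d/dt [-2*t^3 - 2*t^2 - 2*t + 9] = -6*t^2 - 4*t - 2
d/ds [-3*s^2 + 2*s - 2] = 2 - 6*s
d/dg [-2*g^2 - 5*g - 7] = -4*g - 5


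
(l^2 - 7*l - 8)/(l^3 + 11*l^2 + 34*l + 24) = (l - 8)/(l^2 + 10*l + 24)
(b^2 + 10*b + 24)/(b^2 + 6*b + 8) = (b + 6)/(b + 2)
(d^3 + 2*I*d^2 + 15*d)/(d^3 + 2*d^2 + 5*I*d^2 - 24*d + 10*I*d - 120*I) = d*(d - 3*I)/(d^2 + 2*d - 24)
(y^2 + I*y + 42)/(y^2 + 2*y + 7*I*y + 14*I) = (y - 6*I)/(y + 2)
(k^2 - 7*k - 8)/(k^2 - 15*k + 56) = (k + 1)/(k - 7)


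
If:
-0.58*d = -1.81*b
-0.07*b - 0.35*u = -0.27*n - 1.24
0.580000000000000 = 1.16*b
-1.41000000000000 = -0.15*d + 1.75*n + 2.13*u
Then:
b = 0.50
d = 1.56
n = -2.51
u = 1.51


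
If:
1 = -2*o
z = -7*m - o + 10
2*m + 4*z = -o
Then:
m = 83/52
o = -1/2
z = -35/52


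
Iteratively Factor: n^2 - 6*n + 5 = (n - 1)*(n - 5)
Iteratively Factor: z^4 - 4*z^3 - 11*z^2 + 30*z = (z)*(z^3 - 4*z^2 - 11*z + 30) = z*(z - 5)*(z^2 + z - 6) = z*(z - 5)*(z - 2)*(z + 3)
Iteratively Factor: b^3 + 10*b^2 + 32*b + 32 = (b + 4)*(b^2 + 6*b + 8) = (b + 2)*(b + 4)*(b + 4)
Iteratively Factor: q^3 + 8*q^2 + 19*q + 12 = (q + 1)*(q^2 + 7*q + 12) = (q + 1)*(q + 4)*(q + 3)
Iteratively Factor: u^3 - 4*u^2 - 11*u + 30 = (u - 2)*(u^2 - 2*u - 15) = (u - 2)*(u + 3)*(u - 5)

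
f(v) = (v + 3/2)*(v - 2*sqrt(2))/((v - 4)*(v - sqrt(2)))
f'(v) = -(v + 3/2)*(v - 2*sqrt(2))/((v - 4)*(v - sqrt(2))^2) + (v + 3/2)/((v - 4)*(v - sqrt(2))) + (v - 2*sqrt(2))/((v - 4)*(v - sqrt(2))) - (v + 3/2)*(v - 2*sqrt(2))/((v - 4)^2*(v - sqrt(2))) = (-(v - 4)*(v - 2*sqrt(2))*(2*v + 3) + (v - 4)*(v - sqrt(2))*(4*v - 4*sqrt(2) + 3) - (v - 2*sqrt(2))*(v - sqrt(2))*(2*v + 3))/(2*(v - 4)^2*(v - sqrt(2))^2)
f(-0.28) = -0.52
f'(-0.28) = -0.69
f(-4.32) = 0.42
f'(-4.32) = -0.08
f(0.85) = -2.62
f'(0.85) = -5.26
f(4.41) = 7.61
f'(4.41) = -15.00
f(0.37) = -1.21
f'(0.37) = -1.65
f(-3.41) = 0.33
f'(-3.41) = -0.11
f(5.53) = 3.02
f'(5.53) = -1.16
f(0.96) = -3.33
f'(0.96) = -8.00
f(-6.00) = 0.54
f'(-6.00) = -0.05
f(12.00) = 1.46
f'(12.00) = -0.05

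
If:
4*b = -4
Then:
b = -1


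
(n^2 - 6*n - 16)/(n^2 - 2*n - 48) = (n + 2)/(n + 6)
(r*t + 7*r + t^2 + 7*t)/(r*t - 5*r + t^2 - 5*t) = (t + 7)/(t - 5)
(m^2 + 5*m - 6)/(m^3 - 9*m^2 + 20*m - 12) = (m + 6)/(m^2 - 8*m + 12)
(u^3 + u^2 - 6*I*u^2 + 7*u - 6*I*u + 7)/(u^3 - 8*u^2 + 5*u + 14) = (u^2 - 6*I*u + 7)/(u^2 - 9*u + 14)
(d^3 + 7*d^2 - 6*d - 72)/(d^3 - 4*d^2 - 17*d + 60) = (d + 6)/(d - 5)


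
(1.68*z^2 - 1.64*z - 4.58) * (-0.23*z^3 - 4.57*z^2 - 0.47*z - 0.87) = -0.3864*z^5 - 7.3004*z^4 + 7.7586*z^3 + 20.2398*z^2 + 3.5794*z + 3.9846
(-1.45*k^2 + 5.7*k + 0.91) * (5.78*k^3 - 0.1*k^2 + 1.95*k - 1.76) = -8.381*k^5 + 33.091*k^4 + 1.8623*k^3 + 13.576*k^2 - 8.2575*k - 1.6016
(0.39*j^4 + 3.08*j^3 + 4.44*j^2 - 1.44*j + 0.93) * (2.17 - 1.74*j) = -0.6786*j^5 - 4.5129*j^4 - 1.042*j^3 + 12.1404*j^2 - 4.743*j + 2.0181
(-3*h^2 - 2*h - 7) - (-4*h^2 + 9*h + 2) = h^2 - 11*h - 9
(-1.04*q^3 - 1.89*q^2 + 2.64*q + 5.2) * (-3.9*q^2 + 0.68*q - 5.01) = 4.056*q^5 + 6.6638*q^4 - 6.3708*q^3 - 9.0159*q^2 - 9.6904*q - 26.052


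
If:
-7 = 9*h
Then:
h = -7/9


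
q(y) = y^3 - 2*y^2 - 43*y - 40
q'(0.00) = -43.00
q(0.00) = -40.00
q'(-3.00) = -4.00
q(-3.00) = 44.00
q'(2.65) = -32.53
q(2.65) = -149.39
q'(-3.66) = 11.83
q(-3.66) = 41.56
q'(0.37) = -44.07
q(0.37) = -56.13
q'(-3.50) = 7.75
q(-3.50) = 43.12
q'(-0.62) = -39.37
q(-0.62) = -14.35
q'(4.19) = -7.09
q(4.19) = -181.72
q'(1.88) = -39.92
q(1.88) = -121.26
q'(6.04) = 42.28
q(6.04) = -152.33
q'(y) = 3*y^2 - 4*y - 43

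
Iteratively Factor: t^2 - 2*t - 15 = (t - 5)*(t + 3)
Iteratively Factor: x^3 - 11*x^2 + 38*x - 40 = (x - 2)*(x^2 - 9*x + 20) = (x - 5)*(x - 2)*(x - 4)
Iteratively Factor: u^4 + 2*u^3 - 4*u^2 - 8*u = (u)*(u^3 + 2*u^2 - 4*u - 8) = u*(u + 2)*(u^2 - 4) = u*(u - 2)*(u + 2)*(u + 2)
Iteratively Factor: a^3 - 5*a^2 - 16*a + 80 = (a - 4)*(a^2 - a - 20) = (a - 4)*(a + 4)*(a - 5)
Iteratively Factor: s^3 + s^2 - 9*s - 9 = (s + 1)*(s^2 - 9) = (s + 1)*(s + 3)*(s - 3)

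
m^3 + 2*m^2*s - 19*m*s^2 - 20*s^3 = (m - 4*s)*(m + s)*(m + 5*s)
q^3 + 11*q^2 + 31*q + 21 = (q + 1)*(q + 3)*(q + 7)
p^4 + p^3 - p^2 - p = p*(p - 1)*(p + 1)^2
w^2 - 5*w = w*(w - 5)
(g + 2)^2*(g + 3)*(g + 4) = g^4 + 11*g^3 + 44*g^2 + 76*g + 48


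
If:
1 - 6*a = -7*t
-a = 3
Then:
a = -3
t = -19/7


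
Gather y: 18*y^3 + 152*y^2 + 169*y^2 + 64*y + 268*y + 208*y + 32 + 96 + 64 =18*y^3 + 321*y^2 + 540*y + 192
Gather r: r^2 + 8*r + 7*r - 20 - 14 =r^2 + 15*r - 34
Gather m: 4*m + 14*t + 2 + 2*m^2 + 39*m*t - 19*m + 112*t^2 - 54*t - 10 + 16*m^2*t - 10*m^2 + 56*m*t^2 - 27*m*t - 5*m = m^2*(16*t - 8) + m*(56*t^2 + 12*t - 20) + 112*t^2 - 40*t - 8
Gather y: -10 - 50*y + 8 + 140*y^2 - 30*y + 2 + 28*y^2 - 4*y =168*y^2 - 84*y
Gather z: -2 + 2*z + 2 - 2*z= 0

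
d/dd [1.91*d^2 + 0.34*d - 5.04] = 3.82*d + 0.34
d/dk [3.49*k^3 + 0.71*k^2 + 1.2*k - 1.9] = 10.47*k^2 + 1.42*k + 1.2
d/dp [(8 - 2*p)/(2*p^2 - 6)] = (-p^2 + 2*p*(p - 4) + 3)/(p^2 - 3)^2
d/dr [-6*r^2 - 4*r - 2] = -12*r - 4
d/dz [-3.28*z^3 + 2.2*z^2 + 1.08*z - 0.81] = -9.84*z^2 + 4.4*z + 1.08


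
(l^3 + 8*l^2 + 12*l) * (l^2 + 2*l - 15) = l^5 + 10*l^4 + 13*l^3 - 96*l^2 - 180*l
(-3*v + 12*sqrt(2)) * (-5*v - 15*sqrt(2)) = 15*v^2 - 15*sqrt(2)*v - 360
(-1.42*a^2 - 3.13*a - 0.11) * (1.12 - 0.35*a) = 0.497*a^3 - 0.4949*a^2 - 3.4671*a - 0.1232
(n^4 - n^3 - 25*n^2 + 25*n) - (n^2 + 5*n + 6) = n^4 - n^3 - 26*n^2 + 20*n - 6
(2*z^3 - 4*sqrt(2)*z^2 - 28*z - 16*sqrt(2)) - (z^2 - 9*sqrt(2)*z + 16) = 2*z^3 - 4*sqrt(2)*z^2 - z^2 - 28*z + 9*sqrt(2)*z - 16*sqrt(2) - 16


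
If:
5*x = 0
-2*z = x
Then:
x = 0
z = 0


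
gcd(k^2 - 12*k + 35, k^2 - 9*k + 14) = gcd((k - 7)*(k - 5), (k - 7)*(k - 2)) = k - 7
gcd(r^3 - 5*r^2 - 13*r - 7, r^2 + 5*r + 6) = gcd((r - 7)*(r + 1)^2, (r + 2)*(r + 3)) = 1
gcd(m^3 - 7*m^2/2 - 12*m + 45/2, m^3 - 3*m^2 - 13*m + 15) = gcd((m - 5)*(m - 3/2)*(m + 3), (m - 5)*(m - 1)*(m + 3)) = m^2 - 2*m - 15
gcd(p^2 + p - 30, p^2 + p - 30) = p^2 + p - 30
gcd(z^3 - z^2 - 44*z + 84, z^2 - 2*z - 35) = 1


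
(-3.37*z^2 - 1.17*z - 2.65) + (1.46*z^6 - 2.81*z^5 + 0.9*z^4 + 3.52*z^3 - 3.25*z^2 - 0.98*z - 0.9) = 1.46*z^6 - 2.81*z^5 + 0.9*z^4 + 3.52*z^3 - 6.62*z^2 - 2.15*z - 3.55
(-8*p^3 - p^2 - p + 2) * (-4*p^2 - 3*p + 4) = 32*p^5 + 28*p^4 - 25*p^3 - 9*p^2 - 10*p + 8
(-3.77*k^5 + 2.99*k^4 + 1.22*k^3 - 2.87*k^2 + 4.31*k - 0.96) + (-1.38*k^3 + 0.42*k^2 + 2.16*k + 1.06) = -3.77*k^5 + 2.99*k^4 - 0.16*k^3 - 2.45*k^2 + 6.47*k + 0.1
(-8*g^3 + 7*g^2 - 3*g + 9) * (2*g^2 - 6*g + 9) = -16*g^5 + 62*g^4 - 120*g^3 + 99*g^2 - 81*g + 81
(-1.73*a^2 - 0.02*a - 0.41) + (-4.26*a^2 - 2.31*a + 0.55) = -5.99*a^2 - 2.33*a + 0.14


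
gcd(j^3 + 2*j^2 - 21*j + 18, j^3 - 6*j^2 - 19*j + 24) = j - 1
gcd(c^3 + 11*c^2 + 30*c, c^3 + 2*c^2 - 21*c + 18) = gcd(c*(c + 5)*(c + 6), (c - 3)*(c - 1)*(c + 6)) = c + 6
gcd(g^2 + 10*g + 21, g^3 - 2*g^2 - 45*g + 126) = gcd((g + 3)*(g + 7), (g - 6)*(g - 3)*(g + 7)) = g + 7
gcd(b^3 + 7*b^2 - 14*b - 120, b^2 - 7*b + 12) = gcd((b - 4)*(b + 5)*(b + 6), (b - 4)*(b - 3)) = b - 4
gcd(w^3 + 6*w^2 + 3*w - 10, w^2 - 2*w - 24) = 1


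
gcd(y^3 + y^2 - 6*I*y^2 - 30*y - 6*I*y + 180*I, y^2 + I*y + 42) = y - 6*I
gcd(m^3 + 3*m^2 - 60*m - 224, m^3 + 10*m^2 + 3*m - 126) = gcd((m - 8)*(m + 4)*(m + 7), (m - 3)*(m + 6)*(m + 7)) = m + 7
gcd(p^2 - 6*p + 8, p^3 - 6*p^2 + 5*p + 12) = p - 4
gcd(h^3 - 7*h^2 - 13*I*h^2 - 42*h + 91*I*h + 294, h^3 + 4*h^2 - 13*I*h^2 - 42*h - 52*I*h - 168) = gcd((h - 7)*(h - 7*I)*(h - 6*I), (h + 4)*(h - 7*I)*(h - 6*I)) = h^2 - 13*I*h - 42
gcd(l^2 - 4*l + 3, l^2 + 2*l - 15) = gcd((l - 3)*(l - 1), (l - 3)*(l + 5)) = l - 3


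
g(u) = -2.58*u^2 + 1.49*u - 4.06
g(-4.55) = -64.25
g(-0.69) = -6.32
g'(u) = 1.49 - 5.16*u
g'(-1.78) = 10.67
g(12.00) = -357.70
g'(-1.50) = 9.23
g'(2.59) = -11.87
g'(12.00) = -60.43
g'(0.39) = -0.52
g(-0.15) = -4.34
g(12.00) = -357.70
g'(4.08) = -19.56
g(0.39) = -3.87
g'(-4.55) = 24.97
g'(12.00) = -60.43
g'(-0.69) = 5.05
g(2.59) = -17.51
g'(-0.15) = 2.26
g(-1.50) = -12.10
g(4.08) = -40.93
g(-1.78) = -14.89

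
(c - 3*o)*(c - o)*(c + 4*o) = c^3 - 13*c*o^2 + 12*o^3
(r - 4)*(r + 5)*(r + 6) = r^3 + 7*r^2 - 14*r - 120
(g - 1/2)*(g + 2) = g^2 + 3*g/2 - 1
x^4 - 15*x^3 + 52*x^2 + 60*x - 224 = (x - 8)*(x - 7)*(x - 2)*(x + 2)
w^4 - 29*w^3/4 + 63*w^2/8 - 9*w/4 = w*(w - 6)*(w - 3/4)*(w - 1/2)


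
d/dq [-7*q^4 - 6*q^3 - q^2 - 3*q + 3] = -28*q^3 - 18*q^2 - 2*q - 3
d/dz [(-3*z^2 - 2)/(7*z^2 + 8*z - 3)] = 2*(-12*z^2 + 23*z + 8)/(49*z^4 + 112*z^3 + 22*z^2 - 48*z + 9)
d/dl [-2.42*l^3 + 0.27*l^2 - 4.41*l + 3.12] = -7.26*l^2 + 0.54*l - 4.41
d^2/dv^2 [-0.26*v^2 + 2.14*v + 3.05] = -0.520000000000000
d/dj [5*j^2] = 10*j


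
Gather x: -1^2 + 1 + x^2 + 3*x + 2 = x^2 + 3*x + 2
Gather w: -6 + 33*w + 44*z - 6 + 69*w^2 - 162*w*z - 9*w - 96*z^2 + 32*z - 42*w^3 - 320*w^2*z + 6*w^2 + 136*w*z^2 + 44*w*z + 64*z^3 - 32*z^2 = -42*w^3 + w^2*(75 - 320*z) + w*(136*z^2 - 118*z + 24) + 64*z^3 - 128*z^2 + 76*z - 12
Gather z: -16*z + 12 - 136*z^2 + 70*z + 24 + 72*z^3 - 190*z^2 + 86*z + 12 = 72*z^3 - 326*z^2 + 140*z + 48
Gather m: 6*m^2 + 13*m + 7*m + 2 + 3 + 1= 6*m^2 + 20*m + 6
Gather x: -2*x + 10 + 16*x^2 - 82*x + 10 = 16*x^2 - 84*x + 20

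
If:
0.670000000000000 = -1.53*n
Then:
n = -0.44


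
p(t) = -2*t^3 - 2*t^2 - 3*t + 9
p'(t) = -6*t^2 - 4*t - 3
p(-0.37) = 9.94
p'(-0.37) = -2.34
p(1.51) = -6.98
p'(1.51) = -22.72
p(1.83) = -15.44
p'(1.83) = -30.41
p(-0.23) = 9.61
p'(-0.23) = -2.40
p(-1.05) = 12.26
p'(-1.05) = -5.42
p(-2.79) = 45.24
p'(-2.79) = -38.54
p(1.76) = -13.38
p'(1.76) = -28.63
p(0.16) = 8.46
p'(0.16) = -3.79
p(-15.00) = 6354.00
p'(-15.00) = -1293.00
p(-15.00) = 6354.00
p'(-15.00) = -1293.00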